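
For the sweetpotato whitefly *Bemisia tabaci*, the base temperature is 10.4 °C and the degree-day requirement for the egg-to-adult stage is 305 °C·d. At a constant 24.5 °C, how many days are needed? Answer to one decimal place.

21.6 days

Daily accumulation = 24.5 − 10.4 = 14.1 DD/day.
Duration = 305 / 14.1 = 21.631 ≈ 21.6 days.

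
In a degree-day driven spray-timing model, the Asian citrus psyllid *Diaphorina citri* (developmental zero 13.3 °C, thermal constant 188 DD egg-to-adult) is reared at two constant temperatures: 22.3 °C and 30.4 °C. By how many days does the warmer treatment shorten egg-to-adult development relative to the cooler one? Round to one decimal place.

At 22.3 °C: 188 / (22.3 − 13.3) = 188 / 9.0 = 20.889 d.
At 30.4 °C: 188 / (30.4 − 13.3) = 188 / 17.1 = 10.994 d.
Difference = |20.889 − 10.994| = 9.895 ≈ 9.9 days.

9.9 days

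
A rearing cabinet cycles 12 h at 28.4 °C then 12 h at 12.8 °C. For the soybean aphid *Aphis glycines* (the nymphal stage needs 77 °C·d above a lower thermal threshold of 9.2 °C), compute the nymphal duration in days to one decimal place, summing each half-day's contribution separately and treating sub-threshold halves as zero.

6.8 days

Day half: max(0, 28.4 − 9.2) × 0.5 = 19.2 × 0.5 = 9.60 DD.
Night half: max(0, 12.8 − 9.2) × 0.5 = 3.6 × 0.5 = 1.80 DD.
Per 24 h: 11.40 DD/day.
Duration = 77 / 11.40 = 6.754 ≈ 6.8 days.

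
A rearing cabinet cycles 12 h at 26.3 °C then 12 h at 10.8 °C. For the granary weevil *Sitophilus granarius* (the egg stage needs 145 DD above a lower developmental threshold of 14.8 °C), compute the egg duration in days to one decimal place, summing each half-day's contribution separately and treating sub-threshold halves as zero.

25.2 days

Day half: max(0, 26.3 − 14.8) × 0.5 = 11.5 × 0.5 = 5.75 DD.
Night half: max(0, 10.8 − 14.8) × 0.5 = 0.0 × 0.5 = 0.00 DD.
Per 24 h: 5.75 DD/day.
Duration = 145 / 5.75 = 25.217 ≈ 25.2 days.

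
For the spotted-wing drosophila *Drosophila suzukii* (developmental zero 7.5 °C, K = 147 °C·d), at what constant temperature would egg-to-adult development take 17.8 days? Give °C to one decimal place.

Required daily accumulation = 147 / 17.8 = 8.258 DD/day.
T = T_base + 8.258 = 7.5 + 8.258 = 15.758 ≈ 15.8 °C.

15.8 °C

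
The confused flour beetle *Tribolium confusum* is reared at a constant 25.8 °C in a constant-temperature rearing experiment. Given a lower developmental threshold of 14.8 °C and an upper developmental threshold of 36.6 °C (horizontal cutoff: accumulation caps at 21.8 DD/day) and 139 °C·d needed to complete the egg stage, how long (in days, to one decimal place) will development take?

12.6 days

Daily accumulation = 25.8 − 14.8 = 11.0 DD/day.
Duration = 139 / 11.0 = 12.636 ≈ 12.6 days.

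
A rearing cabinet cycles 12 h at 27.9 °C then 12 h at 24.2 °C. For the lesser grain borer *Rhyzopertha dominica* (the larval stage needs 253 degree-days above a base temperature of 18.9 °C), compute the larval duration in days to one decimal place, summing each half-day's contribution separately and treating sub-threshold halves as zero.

Day half: max(0, 27.9 − 18.9) × 0.5 = 9.0 × 0.5 = 4.50 DD.
Night half: max(0, 24.2 − 18.9) × 0.5 = 5.3 × 0.5 = 2.65 DD.
Per 24 h: 7.15 DD/day.
Duration = 253 / 7.15 = 35.385 ≈ 35.4 days.

35.4 days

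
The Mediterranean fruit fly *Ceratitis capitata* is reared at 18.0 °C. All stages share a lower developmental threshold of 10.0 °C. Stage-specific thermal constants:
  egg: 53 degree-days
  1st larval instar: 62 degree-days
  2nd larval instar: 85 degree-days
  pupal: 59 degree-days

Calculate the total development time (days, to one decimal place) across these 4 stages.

Daily accumulation at 18.0 °C = 18.0 − 10.0 = 8.0 DD/day.
Total K = 53 + 62 + 85 + 59 = 259 DD.
Total duration = 259 / 8.0 = 32.375 ≈ 32.4 days.

32.4 days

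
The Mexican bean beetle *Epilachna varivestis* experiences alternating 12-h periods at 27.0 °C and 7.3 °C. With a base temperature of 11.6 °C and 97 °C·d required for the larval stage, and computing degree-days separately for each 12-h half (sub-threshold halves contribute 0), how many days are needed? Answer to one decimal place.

12.6 days

Day half: max(0, 27.0 − 11.6) × 0.5 = 15.4 × 0.5 = 7.70 DD.
Night half: max(0, 7.3 − 11.6) × 0.5 = 0.0 × 0.5 = 0.00 DD.
Per 24 h: 7.70 DD/day.
Duration = 97 / 7.70 = 12.597 ≈ 12.6 days.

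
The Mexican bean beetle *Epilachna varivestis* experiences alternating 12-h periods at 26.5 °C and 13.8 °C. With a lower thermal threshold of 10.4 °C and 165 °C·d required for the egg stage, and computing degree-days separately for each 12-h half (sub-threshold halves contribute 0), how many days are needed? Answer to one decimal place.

Day half: max(0, 26.5 − 10.4) × 0.5 = 16.1 × 0.5 = 8.05 DD.
Night half: max(0, 13.8 − 10.4) × 0.5 = 3.4 × 0.5 = 1.70 DD.
Per 24 h: 9.75 DD/day.
Duration = 165 / 9.75 = 16.923 ≈ 16.9 days.

16.9 days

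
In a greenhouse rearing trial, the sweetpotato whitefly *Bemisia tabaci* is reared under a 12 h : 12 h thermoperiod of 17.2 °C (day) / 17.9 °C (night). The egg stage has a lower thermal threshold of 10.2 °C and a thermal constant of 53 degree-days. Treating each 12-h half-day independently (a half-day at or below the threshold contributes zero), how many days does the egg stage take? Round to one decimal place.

7.2 days

Day half: max(0, 17.2 − 10.2) × 0.5 = 7.0 × 0.5 = 3.50 DD.
Night half: max(0, 17.9 − 10.2) × 0.5 = 7.7 × 0.5 = 3.85 DD.
Per 24 h: 7.35 DD/day.
Duration = 53 / 7.35 = 7.211 ≈ 7.2 days.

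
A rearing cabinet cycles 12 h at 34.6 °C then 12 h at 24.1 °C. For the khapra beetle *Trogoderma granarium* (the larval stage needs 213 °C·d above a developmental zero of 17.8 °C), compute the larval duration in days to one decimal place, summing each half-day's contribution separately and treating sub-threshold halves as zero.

Day half: max(0, 34.6 − 17.8) × 0.5 = 16.8 × 0.5 = 8.40 DD.
Night half: max(0, 24.1 − 17.8) × 0.5 = 6.3 × 0.5 = 3.15 DD.
Per 24 h: 11.55 DD/day.
Duration = 213 / 11.55 = 18.442 ≈ 18.4 days.

18.4 days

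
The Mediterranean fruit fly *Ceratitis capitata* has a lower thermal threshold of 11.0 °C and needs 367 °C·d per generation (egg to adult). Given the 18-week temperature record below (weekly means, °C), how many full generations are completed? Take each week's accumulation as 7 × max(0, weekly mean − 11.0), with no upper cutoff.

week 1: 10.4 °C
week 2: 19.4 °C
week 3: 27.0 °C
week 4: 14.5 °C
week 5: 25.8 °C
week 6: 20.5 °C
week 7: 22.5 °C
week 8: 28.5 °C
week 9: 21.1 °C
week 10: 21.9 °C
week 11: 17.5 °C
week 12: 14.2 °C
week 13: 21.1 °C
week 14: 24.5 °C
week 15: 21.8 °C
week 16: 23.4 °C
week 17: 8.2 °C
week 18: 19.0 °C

3 generations

Weekly DD (7 × max(0, T̄ − 11.0)): 0.0, 58.8, 112.0, 24.5, 103.6, 66.5, 80.5, 122.5, 70.7, 76.3, 45.5, 22.4, 70.7, 94.5, 75.6, 86.8, 0.0, 56.0.
Season total = 1166.9 DD.
Complete generations = ⌊1166.9 / 367⌋ = 3.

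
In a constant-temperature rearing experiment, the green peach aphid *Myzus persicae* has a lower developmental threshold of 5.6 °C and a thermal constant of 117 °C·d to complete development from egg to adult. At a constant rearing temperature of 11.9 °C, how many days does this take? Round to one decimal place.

18.6 days

Daily accumulation = 11.9 − 5.6 = 6.3 DD/day.
Duration = 117 / 6.3 = 18.571 ≈ 18.6 days.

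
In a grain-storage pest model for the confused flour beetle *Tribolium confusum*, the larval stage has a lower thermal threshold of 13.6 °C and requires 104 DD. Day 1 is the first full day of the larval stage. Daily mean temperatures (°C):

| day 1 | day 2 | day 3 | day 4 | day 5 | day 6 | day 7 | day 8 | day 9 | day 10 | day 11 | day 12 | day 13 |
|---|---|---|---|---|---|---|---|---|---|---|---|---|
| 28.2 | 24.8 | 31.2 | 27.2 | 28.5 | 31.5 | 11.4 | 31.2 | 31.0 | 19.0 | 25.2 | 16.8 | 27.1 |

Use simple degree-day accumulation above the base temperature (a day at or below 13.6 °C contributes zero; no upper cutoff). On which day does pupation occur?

Daily DD above 13.6 °C: 14.6, 11.2, 17.6, 13.6, 14.9, 17.9, 0.0, 17.6, 17.4, 5.4, 11.6, 3.2, 13.5.
Cumulative: 14.6, 25.8, 43.4, 57.0, 71.9, 89.8, 89.8, 107.4, 124.8, 130.2, 141.8, 145.0, 158.5.
The total first reaches 104 DD on day 8.

day 8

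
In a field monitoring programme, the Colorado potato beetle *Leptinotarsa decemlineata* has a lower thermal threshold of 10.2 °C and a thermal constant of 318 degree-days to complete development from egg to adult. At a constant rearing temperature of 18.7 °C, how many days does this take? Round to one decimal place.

37.4 days

Daily accumulation = 18.7 − 10.2 = 8.5 DD/day.
Duration = 318 / 8.5 = 37.412 ≈ 37.4 days.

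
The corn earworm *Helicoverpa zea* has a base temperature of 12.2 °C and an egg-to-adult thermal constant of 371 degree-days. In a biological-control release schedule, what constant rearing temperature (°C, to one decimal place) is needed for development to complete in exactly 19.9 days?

Required daily accumulation = 371 / 19.9 = 18.643 DD/day.
T = T_base + 18.643 = 12.2 + 18.643 = 30.843 ≈ 30.8 °C.

30.8 °C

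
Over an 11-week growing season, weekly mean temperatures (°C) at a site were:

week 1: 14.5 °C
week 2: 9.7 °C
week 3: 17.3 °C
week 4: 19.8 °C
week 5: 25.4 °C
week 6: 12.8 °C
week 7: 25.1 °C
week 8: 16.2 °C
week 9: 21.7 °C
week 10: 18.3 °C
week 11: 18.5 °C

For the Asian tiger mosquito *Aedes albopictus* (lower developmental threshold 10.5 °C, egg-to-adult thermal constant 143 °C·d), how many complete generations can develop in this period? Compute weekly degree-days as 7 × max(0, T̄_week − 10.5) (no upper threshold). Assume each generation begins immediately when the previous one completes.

Weekly DD (7 × max(0, T̄ − 10.5)): 28.0, 0.0, 47.6, 65.1, 104.3, 16.1, 102.2, 39.9, 78.4, 54.6, 56.0.
Season total = 592.2 DD.
Complete generations = ⌊592.2 / 143⌋ = 4.

4 generations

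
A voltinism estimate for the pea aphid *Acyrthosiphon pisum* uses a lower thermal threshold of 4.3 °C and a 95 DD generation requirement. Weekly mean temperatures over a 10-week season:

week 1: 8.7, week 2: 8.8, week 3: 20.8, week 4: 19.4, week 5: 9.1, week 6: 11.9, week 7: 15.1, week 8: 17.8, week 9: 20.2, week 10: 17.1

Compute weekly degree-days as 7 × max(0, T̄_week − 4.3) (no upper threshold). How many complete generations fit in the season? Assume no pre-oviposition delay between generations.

7 generations

Weekly DD (7 × max(0, T̄ − 4.3)): 30.8, 31.5, 115.5, 105.7, 33.6, 53.2, 75.6, 94.5, 111.3, 89.6.
Season total = 741.3 DD.
Complete generations = ⌊741.3 / 95⌋ = 7.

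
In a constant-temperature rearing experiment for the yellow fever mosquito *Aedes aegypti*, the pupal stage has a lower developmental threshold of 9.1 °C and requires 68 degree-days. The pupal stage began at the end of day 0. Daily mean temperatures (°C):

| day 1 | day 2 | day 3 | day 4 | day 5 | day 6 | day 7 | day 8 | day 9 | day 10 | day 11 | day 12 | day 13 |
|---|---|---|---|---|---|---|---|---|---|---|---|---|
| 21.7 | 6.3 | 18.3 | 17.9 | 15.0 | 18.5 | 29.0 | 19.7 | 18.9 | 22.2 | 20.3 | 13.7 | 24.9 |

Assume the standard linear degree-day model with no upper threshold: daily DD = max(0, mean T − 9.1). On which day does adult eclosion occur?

Daily DD above 9.1 °C: 12.6, 0.0, 9.2, 8.8, 5.9, 9.4, 19.9, 10.6, 9.8, 13.1, 11.2, 4.6, 15.8.
Cumulative: 12.6, 12.6, 21.8, 30.6, 36.5, 45.9, 65.8, 76.4, 86.2, 99.3, 110.5, 115.1, 130.9.
The total first reaches 68 DD on day 8.

day 8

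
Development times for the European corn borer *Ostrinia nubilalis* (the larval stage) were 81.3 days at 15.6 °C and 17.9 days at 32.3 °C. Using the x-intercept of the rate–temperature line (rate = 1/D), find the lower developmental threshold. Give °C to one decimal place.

10.9 °C

Equal thermal constants: D₁(T₁ − T_b) = D₂(T₂ − T_b).
81.3·(15.6 − T_b) = 17.9·(32.3 − T_b)
T_b = (81.3·15.6 − 17.9·32.3) / (81.3 − 17.9) = 690.11 / 63.4 = 10.885 °C ≈ 10.9 °C.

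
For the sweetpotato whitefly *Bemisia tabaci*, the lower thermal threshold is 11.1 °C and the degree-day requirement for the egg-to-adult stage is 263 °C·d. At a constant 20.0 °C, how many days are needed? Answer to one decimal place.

29.6 days

Daily accumulation = 20.0 − 11.1 = 8.9 DD/day.
Duration = 263 / 8.9 = 29.551 ≈ 29.6 days.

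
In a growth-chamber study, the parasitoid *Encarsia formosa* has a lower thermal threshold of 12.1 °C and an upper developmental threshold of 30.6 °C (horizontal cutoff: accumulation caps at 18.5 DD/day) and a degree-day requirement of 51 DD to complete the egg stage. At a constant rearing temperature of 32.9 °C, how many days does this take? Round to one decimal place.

Temperature 32.9 °C exceeds the upper threshold, so daily accumulation caps at 30.6 − 12.1 = 18.5 DD/day.
Duration = 51 / 18.5 = 2.757 ≈ 2.8 days.

2.8 days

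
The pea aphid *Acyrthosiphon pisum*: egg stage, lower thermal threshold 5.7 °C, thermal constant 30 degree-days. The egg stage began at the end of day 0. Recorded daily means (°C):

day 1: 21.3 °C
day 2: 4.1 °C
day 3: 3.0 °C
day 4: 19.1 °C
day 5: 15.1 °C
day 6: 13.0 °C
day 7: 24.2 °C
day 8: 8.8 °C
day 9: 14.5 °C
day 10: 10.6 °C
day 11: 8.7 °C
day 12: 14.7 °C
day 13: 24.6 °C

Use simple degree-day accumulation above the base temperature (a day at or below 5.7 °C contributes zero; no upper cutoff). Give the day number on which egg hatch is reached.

Daily DD above 5.7 °C: 15.6, 0.0, 0.0, 13.4, 9.4, 7.3, 18.5, 3.1, 8.8, 4.9, 3.0, 9.0, 18.9.
Cumulative: 15.6, 15.6, 15.6, 29.0, 38.4, 45.7, 64.2, 67.3, 76.1, 81.0, 84.0, 93.0, 111.9.
The total first reaches 30 DD on day 5.

day 5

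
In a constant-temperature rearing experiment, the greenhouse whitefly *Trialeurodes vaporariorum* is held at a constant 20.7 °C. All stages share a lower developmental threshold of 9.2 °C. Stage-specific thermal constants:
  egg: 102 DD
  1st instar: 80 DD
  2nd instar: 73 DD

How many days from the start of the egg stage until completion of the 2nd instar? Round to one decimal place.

Daily accumulation at 20.7 °C = 20.7 − 9.2 = 11.5 DD/day.
Total K = 102 + 80 + 73 = 255 DD.
Total duration = 255 / 11.5 = 22.174 ≈ 22.2 days.

22.2 days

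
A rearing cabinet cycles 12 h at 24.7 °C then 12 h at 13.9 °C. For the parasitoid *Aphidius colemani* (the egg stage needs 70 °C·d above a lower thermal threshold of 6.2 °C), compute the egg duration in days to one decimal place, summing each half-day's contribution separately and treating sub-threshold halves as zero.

5.3 days

Day half: max(0, 24.7 − 6.2) × 0.5 = 18.5 × 0.5 = 9.25 DD.
Night half: max(0, 13.9 − 6.2) × 0.5 = 7.7 × 0.5 = 3.85 DD.
Per 24 h: 13.10 DD/day.
Duration = 70 / 13.10 = 5.344 ≈ 5.3 days.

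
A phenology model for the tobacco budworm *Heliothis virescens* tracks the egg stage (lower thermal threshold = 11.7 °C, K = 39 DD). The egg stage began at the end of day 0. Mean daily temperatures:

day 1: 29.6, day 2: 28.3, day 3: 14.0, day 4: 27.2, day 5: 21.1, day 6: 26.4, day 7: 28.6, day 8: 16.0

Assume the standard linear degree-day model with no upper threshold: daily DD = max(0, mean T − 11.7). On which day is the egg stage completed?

day 4

Daily DD above 11.7 °C: 17.9, 16.6, 2.3, 15.5, 9.4, 14.7, 16.9, 4.3.
Cumulative: 17.9, 34.5, 36.8, 52.3, 61.7, 76.4, 93.3, 97.6.
The total first reaches 39 DD on day 4.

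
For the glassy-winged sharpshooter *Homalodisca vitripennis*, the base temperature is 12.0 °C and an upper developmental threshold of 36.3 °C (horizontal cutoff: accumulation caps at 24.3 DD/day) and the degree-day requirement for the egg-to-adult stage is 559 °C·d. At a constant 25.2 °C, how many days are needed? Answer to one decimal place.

Daily accumulation = 25.2 − 12.0 = 13.2 DD/day.
Duration = 559 / 13.2 = 42.348 ≈ 42.3 days.

42.3 days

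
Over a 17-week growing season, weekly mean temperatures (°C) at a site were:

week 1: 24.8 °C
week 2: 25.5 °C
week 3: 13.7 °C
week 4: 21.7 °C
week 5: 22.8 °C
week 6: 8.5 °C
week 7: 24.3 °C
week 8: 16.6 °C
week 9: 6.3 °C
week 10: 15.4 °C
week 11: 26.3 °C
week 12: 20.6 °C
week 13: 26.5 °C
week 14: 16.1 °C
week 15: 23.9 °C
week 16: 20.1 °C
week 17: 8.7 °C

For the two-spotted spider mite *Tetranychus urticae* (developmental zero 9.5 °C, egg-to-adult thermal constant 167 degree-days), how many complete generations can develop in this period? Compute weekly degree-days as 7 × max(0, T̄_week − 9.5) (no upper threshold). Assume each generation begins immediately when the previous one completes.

Weekly DD (7 × max(0, T̄ − 9.5)): 107.1, 112.0, 29.4, 85.4, 93.1, 0.0, 103.6, 49.7, 0.0, 41.3, 117.6, 77.7, 119.0, 46.2, 100.8, 74.2, 0.0.
Season total = 1157.1 DD.
Complete generations = ⌊1157.1 / 167⌋ = 6.

6 generations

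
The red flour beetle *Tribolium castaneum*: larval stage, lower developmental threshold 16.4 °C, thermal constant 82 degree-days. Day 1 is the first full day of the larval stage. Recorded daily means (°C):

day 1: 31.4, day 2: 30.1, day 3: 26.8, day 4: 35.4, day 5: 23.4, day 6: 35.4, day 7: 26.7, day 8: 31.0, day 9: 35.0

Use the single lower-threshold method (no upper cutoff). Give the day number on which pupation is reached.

Daily DD above 16.4 °C: 15.0, 13.7, 10.4, 19.0, 7.0, 19.0, 10.3, 14.6, 18.6.
Cumulative: 15.0, 28.7, 39.1, 58.1, 65.1, 84.1, 94.4, 109.0, 127.6.
The total first reaches 82 DD on day 6.

day 6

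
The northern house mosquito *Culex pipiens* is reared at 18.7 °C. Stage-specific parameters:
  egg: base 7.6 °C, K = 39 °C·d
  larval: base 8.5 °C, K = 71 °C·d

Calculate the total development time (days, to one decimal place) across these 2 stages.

10.5 days

egg: 39 / (18.7 − 7.6) = 39 / 11.1 = 3.514 d.
larval: 71 / (18.7 − 8.5) = 71 / 10.2 = 6.961 d.
Sum = 10.474 ≈ 10.5 days.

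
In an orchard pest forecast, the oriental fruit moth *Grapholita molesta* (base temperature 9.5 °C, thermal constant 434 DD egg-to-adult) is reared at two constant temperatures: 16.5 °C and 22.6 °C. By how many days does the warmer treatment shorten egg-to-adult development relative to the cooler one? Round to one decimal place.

At 16.5 °C: 434 / (16.5 − 9.5) = 434 / 7.0 = 62.000 d.
At 22.6 °C: 434 / (22.6 − 9.5) = 434 / 13.1 = 33.130 d.
Difference = |62.000 − 33.130| = 28.870 ≈ 28.9 days.

28.9 days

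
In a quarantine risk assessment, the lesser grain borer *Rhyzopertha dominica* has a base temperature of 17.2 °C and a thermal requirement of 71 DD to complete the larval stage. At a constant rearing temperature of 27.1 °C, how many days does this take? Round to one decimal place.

Daily accumulation = 27.1 − 17.2 = 9.9 DD/day.
Duration = 71 / 9.9 = 7.172 ≈ 7.2 days.

7.2 days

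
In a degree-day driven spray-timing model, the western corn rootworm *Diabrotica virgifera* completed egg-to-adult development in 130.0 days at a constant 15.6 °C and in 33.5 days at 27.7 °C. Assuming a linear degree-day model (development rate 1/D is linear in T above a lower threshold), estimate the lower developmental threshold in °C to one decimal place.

Equal thermal constants: D₁(T₁ − T_b) = D₂(T₂ − T_b).
130.0·(15.6 − T_b) = 33.5·(27.7 − T_b)
T_b = (130.0·15.6 − 33.5·27.7) / (130.0 − 33.5) = 1100.05 / 96.5 = 11.399 °C ≈ 11.4 °C.

11.4 °C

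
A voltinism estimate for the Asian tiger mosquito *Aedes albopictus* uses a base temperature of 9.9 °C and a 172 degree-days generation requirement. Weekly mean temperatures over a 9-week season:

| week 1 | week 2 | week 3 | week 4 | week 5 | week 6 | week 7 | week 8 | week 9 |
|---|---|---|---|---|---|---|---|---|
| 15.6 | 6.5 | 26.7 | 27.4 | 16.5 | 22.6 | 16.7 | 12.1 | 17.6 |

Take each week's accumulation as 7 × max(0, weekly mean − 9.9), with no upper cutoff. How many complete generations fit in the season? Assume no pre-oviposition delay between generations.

3 generations

Weekly DD (7 × max(0, T̄ − 9.9)): 39.9, 0.0, 117.6, 122.5, 46.2, 88.9, 47.6, 15.4, 53.9.
Season total = 532.0 DD.
Complete generations = ⌊532.0 / 172⌋ = 3.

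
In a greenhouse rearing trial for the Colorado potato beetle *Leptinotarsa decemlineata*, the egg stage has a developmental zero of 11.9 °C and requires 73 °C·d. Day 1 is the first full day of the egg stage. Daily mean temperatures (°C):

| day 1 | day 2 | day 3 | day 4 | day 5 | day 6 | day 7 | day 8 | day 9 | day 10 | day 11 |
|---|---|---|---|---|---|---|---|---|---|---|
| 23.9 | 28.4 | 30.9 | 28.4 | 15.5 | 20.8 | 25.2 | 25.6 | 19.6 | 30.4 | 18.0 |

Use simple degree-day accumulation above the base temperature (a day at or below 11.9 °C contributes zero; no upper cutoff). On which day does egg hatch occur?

Daily DD above 11.9 °C: 12.0, 16.5, 19.0, 16.5, 3.6, 8.9, 13.3, 13.7, 7.7, 18.5, 6.1.
Cumulative: 12.0, 28.5, 47.5, 64.0, 67.6, 76.5, 89.8, 103.5, 111.2, 129.7, 135.8.
The total first reaches 73 DD on day 6.

day 6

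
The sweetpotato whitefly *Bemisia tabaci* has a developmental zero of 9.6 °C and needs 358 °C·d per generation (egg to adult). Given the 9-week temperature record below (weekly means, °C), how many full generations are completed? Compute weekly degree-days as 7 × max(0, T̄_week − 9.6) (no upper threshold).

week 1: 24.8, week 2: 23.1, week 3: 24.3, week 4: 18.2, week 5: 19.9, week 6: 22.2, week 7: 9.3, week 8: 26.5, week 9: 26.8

Weekly DD (7 × max(0, T̄ − 9.6)): 106.4, 94.5, 102.9, 60.2, 72.1, 88.2, 0.0, 118.3, 120.4.
Season total = 763.0 DD.
Complete generations = ⌊763.0 / 358⌋ = 2.

2 generations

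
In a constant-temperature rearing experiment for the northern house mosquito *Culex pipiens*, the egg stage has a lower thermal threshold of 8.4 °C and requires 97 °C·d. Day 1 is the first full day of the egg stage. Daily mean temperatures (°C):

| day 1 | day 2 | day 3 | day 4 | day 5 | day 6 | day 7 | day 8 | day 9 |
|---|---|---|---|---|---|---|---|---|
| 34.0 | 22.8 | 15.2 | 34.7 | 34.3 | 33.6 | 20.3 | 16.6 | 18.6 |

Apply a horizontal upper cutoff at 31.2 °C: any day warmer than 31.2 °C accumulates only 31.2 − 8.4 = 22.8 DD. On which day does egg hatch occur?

Daily DD above 8.4 °C (capped at 22.8): 22.8, 14.4, 6.8, 22.8, 22.8, 22.8, 11.9, 8.2, 10.2.
Cumulative: 22.8, 37.2, 44.0, 66.8, 89.6, 112.4, 124.3, 132.5, 142.7.
The total first reaches 97 DD on day 6.

day 6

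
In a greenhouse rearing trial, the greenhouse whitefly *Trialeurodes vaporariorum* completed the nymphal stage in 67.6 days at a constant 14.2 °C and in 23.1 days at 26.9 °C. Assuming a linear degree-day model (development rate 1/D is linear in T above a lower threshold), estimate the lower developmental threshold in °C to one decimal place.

7.6 °C

Linear rate model ⇒ the product D·(T − T_b) is constant across temperatures.
67.6·(14.2 − T_b) = 23.1·(26.9 − T_b)
T_b = (67.6·14.2 − 23.1·26.9) / (67.6 − 23.1) = 338.53 / 44.5 = 7.607 °C ≈ 7.6 °C.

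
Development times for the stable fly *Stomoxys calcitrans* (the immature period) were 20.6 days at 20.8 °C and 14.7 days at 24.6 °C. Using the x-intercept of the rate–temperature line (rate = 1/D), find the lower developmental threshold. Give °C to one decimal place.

11.3 °C

Under the model K = D·(T − T_b), so D₁·(T₁ − T_b) = D₂·(T₂ − T_b).
20.6·(20.8 − T_b) = 14.7·(24.6 − T_b)
T_b = (20.6·20.8 − 14.7·24.6) / (20.6 − 14.7) = 66.86 / 5.9 = 11.332 °C ≈ 11.3 °C.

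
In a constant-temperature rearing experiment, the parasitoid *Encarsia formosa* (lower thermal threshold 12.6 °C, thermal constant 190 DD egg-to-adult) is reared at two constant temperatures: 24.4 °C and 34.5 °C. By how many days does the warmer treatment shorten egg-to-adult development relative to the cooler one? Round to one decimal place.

7.4 days

At 24.4 °C: 190 / (24.4 − 12.6) = 190 / 11.8 = 16.102 d.
At 34.5 °C: 190 / (34.5 − 12.6) = 190 / 21.9 = 8.676 d.
Difference = |16.102 − 8.676| = 7.426 ≈ 7.4 days.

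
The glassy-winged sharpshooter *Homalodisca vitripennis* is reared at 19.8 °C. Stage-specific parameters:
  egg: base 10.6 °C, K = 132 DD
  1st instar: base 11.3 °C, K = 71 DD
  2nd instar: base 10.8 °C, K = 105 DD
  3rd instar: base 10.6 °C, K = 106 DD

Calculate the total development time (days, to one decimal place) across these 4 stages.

45.9 days

egg: 132 / (19.8 − 10.6) = 132 / 9.2 = 14.348 d.
1st instar: 71 / (19.8 − 11.3) = 71 / 8.5 = 8.353 d.
2nd instar: 105 / (19.8 − 10.8) = 105 / 9.0 = 11.667 d.
3rd instar: 106 / (19.8 − 10.6) = 106 / 9.2 = 11.522 d.
Sum = 45.889 ≈ 45.9 days.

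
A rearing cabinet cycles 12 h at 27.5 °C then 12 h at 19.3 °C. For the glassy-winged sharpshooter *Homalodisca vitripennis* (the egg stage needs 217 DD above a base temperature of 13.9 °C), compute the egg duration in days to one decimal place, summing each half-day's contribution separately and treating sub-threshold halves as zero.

Day half: max(0, 27.5 − 13.9) × 0.5 = 13.6 × 0.5 = 6.80 DD.
Night half: max(0, 19.3 − 13.9) × 0.5 = 5.4 × 0.5 = 2.70 DD.
Per 24 h: 9.50 DD/day.
Duration = 217 / 9.50 = 22.842 ≈ 22.8 days.

22.8 days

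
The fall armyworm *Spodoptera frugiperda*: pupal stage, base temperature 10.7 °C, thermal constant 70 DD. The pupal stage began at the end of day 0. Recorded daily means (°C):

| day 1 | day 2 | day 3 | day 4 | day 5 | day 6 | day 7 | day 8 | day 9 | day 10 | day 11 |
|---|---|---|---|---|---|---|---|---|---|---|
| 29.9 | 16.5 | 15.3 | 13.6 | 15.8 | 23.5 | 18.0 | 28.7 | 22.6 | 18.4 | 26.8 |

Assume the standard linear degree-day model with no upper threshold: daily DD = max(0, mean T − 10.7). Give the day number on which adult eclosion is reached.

Daily DD above 10.7 °C: 19.2, 5.8, 4.6, 2.9, 5.1, 12.8, 7.3, 18.0, 11.9, 7.7, 16.1.
Cumulative: 19.2, 25.0, 29.6, 32.5, 37.6, 50.4, 57.7, 75.7, 87.6, 95.3, 111.4.
The total first reaches 70 DD on day 8.

day 8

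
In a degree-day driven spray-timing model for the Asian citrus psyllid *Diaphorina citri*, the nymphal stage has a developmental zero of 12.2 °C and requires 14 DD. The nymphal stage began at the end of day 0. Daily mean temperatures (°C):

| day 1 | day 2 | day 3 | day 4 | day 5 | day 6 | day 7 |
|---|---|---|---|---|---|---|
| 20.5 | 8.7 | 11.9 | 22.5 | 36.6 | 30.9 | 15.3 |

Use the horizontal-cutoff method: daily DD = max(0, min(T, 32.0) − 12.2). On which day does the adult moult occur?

Daily DD above 12.2 °C (capped at 19.8): 8.3, 0.0, 0.0, 10.3, 19.8, 18.7, 3.1.
Cumulative: 8.3, 8.3, 8.3, 18.6, 38.4, 57.1, 60.2.
The total first reaches 14 DD on day 4.

day 4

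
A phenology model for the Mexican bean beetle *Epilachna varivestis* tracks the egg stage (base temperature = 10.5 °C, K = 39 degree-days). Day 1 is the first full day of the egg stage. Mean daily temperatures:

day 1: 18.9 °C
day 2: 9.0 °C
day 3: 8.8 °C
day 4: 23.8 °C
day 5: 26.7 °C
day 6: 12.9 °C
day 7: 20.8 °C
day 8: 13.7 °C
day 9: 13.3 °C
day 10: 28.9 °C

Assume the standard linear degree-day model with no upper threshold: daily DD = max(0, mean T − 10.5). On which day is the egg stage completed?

Daily DD above 10.5 °C: 8.4, 0.0, 0.0, 13.3, 16.2, 2.4, 10.3, 3.2, 2.8, 18.4.
Cumulative: 8.4, 8.4, 8.4, 21.7, 37.9, 40.3, 50.6, 53.8, 56.6, 75.0.
The total first reaches 39 DD on day 6.

day 6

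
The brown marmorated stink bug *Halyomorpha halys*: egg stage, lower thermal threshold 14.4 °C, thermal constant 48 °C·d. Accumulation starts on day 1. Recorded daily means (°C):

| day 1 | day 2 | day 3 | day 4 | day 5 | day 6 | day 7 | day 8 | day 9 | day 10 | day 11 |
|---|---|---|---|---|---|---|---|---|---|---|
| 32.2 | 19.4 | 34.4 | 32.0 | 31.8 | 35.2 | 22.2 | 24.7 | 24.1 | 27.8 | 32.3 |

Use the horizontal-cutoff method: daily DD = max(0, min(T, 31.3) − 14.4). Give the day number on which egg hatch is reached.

Daily DD above 14.4 °C (capped at 16.9): 16.9, 5.0, 16.9, 16.9, 16.9, 16.9, 7.8, 10.3, 9.7, 13.4, 16.9.
Cumulative: 16.9, 21.9, 38.8, 55.7, 72.6, 89.5, 97.3, 107.6, 117.3, 130.7, 147.6.
The total first reaches 48 DD on day 4.

day 4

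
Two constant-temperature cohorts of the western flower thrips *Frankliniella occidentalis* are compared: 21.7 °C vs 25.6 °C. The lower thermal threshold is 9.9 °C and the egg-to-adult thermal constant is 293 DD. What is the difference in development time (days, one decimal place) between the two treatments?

6.2 days

At 21.7 °C: 293 / (21.7 − 9.9) = 293 / 11.8 = 24.831 d.
At 25.6 °C: 293 / (25.6 − 9.9) = 293 / 15.7 = 18.662 d.
Difference = |24.831 − 18.662| = 6.168 ≈ 6.2 days.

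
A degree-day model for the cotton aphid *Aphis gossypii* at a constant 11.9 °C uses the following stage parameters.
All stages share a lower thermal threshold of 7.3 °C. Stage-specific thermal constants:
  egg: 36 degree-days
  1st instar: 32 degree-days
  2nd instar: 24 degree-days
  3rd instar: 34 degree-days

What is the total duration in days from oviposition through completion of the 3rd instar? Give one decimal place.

27.4 days

Daily accumulation at 11.9 °C = 11.9 − 7.3 = 4.6 DD/day.
Total K = 36 + 32 + 24 + 34 = 126 DD.
Total duration = 126 / 4.6 = 27.391 ≈ 27.4 days.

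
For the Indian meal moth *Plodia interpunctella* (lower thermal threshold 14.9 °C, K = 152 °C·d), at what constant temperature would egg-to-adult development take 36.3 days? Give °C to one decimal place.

19.1 °C

Required daily accumulation = 152 / 36.3 = 4.187 DD/day.
T = T_base + 4.187 = 14.9 + 4.187 = 19.087 ≈ 19.1 °C.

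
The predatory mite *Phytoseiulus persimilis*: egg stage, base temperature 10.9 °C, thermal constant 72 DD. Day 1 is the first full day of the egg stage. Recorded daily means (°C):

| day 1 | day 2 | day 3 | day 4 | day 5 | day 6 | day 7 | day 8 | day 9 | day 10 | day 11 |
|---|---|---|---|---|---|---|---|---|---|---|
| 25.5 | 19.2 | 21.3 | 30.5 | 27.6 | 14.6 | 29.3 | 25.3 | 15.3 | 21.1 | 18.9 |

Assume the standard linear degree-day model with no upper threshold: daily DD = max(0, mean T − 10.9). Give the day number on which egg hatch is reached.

day 6

Daily DD above 10.9 °C: 14.6, 8.3, 10.4, 19.6, 16.7, 3.7, 18.4, 14.4, 4.4, 10.2, 8.0.
Cumulative: 14.6, 22.9, 33.3, 52.9, 69.6, 73.3, 91.7, 106.1, 110.5, 120.7, 128.7.
The total first reaches 72 DD on day 6.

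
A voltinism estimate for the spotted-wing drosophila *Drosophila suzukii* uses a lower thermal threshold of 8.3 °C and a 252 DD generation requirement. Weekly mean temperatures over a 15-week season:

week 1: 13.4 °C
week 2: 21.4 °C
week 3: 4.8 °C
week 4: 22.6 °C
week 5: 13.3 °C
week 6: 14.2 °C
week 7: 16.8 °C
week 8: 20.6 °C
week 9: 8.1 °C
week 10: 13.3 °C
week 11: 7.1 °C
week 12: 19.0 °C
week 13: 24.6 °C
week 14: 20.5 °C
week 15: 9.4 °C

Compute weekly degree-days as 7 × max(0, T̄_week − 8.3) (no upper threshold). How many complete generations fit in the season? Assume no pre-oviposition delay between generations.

3 generations

Weekly DD (7 × max(0, T̄ − 8.3)): 35.7, 91.7, 0.0, 100.1, 35.0, 41.3, 59.5, 86.1, 0.0, 35.0, 0.0, 74.9, 114.1, 85.4, 7.7.
Season total = 766.5 DD.
Complete generations = ⌊766.5 / 252⌋ = 3.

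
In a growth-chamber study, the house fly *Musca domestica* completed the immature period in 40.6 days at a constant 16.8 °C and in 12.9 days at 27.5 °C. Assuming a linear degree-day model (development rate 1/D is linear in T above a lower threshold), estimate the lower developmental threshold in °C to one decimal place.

11.8 °C

Linear rate model ⇒ the product D·(T − T_b) is constant across temperatures.
40.6·(16.8 − T_b) = 12.9·(27.5 − T_b)
T_b = (40.6·16.8 − 12.9·27.5) / (40.6 − 12.9) = 327.33 / 27.7 = 11.817 °C ≈ 11.8 °C.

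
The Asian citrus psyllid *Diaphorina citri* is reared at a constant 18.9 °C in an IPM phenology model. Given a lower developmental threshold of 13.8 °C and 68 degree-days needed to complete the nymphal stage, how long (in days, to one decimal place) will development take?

Daily accumulation = 18.9 − 13.8 = 5.1 DD/day.
Duration = 68 / 5.1 = 13.333 ≈ 13.3 days.

13.3 days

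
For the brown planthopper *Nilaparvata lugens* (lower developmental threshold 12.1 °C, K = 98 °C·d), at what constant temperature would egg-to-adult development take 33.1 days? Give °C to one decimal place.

Required daily accumulation = 98 / 33.1 = 2.961 DD/day.
T = T_base + 2.961 = 12.1 + 2.961 = 15.061 ≈ 15.1 °C.

15.1 °C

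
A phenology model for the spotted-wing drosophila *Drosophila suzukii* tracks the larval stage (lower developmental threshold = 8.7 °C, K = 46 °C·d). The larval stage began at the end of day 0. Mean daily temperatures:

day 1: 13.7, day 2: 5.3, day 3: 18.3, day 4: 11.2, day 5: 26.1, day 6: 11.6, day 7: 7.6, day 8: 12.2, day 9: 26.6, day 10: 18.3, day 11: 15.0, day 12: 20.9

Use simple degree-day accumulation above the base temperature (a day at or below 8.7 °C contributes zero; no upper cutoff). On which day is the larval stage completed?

Daily DD above 8.7 °C: 5.0, 0.0, 9.6, 2.5, 17.4, 2.9, 0.0, 3.5, 17.9, 9.6, 6.3, 12.2.
Cumulative: 5.0, 5.0, 14.6, 17.1, 34.5, 37.4, 37.4, 40.9, 58.8, 68.4, 74.7, 86.9.
The total first reaches 46 DD on day 9.

day 9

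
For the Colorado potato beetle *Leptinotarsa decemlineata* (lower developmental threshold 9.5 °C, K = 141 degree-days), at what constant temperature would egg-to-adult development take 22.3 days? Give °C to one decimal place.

Required daily accumulation = 141 / 22.3 = 6.323 DD/day.
T = T_base + 6.323 = 9.5 + 6.323 = 15.823 ≈ 15.8 °C.

15.8 °C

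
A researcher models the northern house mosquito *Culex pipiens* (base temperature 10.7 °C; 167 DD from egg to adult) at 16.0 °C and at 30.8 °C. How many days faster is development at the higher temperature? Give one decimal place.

At 16.0 °C: 167 / (16.0 − 10.7) = 167 / 5.3 = 31.509 d.
At 30.8 °C: 167 / (30.8 − 10.7) = 167 / 20.1 = 8.308 d.
Difference = |31.509 − 8.308| = 23.201 ≈ 23.2 days.

23.2 days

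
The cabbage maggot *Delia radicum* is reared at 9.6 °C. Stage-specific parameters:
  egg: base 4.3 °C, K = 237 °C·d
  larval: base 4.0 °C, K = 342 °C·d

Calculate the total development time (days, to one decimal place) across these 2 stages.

egg: 237 / (9.6 − 4.3) = 237 / 5.3 = 44.717 d.
larval: 342 / (9.6 − 4.0) = 342 / 5.6 = 61.071 d.
Sum = 105.788 ≈ 105.8 days.

105.8 days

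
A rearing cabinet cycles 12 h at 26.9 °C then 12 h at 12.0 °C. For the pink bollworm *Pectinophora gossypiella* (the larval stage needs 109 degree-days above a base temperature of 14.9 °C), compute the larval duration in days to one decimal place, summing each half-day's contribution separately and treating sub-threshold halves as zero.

18.2 days

Day half: max(0, 26.9 − 14.9) × 0.5 = 12.0 × 0.5 = 6.00 DD.
Night half: max(0, 12.0 − 14.9) × 0.5 = 0.0 × 0.5 = 0.00 DD.
Per 24 h: 6.00 DD/day.
Duration = 109 / 6.00 = 18.167 ≈ 18.2 days.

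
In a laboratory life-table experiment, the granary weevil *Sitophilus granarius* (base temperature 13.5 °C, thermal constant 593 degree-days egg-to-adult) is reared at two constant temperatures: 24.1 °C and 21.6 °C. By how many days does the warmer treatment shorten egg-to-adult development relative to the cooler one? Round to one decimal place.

17.3 days

At 24.1 °C: 593 / (24.1 − 13.5) = 593 / 10.6 = 55.943 d.
At 21.6 °C: 593 / (21.6 − 13.5) = 593 / 8.1 = 73.210 d.
Difference = |55.943 − 73.210| = 17.266 ≈ 17.3 days.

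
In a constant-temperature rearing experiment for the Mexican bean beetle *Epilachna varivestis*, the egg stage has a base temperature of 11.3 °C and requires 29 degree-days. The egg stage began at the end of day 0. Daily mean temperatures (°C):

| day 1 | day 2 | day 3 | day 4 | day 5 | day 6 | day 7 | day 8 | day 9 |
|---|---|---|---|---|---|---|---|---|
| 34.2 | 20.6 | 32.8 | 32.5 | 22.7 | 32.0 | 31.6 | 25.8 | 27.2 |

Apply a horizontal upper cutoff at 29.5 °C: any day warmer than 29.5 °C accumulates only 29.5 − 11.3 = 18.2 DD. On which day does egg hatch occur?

day 3

Daily DD above 11.3 °C (capped at 18.2): 18.2, 9.3, 18.2, 18.2, 11.4, 18.2, 18.2, 14.5, 15.9.
Cumulative: 18.2, 27.5, 45.7, 63.9, 75.3, 93.5, 111.7, 126.2, 142.1.
The total first reaches 29 DD on day 3.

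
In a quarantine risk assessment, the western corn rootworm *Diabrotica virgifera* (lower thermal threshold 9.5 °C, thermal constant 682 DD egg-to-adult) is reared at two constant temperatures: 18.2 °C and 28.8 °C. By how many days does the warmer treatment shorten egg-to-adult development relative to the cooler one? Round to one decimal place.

At 18.2 °C: 682 / (18.2 − 9.5) = 682 / 8.7 = 78.391 d.
At 28.8 °C: 682 / (28.8 − 9.5) = 682 / 19.3 = 35.337 d.
Difference = |78.391 − 35.337| = 43.054 ≈ 43.1 days.

43.1 days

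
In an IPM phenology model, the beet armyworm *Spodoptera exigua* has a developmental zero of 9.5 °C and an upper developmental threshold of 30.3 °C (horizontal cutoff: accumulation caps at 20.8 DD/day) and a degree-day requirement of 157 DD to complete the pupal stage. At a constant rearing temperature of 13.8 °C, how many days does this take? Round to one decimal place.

36.5 days

Daily accumulation = 13.8 − 9.5 = 4.3 DD/day.
Duration = 157 / 4.3 = 36.512 ≈ 36.5 days.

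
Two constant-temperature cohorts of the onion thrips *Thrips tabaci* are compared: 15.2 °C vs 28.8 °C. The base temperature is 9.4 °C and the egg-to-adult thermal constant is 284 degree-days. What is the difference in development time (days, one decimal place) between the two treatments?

At 15.2 °C: 284 / (15.2 − 9.4) = 284 / 5.8 = 48.966 d.
At 28.8 °C: 284 / (28.8 − 9.4) = 284 / 19.4 = 14.639 d.
Difference = |48.966 − 14.639| = 34.326 ≈ 34.3 days.

34.3 days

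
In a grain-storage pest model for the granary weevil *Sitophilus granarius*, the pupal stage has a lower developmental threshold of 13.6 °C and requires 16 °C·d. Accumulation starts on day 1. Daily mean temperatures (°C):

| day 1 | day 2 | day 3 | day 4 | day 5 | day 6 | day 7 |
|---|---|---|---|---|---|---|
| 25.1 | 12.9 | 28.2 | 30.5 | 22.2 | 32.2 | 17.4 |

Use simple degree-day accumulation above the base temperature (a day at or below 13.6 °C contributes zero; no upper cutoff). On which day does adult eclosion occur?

Daily DD above 13.6 °C: 11.5, 0.0, 14.6, 16.9, 8.6, 18.6, 3.8.
Cumulative: 11.5, 11.5, 26.1, 43.0, 51.6, 70.2, 74.0.
The total first reaches 16 DD on day 3.

day 3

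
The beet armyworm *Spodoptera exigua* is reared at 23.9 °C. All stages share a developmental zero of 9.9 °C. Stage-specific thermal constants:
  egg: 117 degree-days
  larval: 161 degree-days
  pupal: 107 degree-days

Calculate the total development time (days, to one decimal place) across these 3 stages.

Daily accumulation at 23.9 °C = 23.9 − 9.9 = 14.0 DD/day.
Total K = 117 + 161 + 107 = 385 DD.
Total duration = 385 / 14.0 = 27.500 ≈ 27.5 days.

27.5 days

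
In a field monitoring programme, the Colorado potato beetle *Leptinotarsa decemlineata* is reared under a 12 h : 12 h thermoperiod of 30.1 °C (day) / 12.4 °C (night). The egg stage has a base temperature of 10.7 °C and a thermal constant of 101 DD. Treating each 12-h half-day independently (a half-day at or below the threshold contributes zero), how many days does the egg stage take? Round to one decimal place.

9.6 days

Day half: max(0, 30.1 − 10.7) × 0.5 = 19.4 × 0.5 = 9.70 DD.
Night half: max(0, 12.4 − 10.7) × 0.5 = 1.7 × 0.5 = 0.85 DD.
Per 24 h: 10.55 DD/day.
Duration = 101 / 10.55 = 9.573 ≈ 9.6 days.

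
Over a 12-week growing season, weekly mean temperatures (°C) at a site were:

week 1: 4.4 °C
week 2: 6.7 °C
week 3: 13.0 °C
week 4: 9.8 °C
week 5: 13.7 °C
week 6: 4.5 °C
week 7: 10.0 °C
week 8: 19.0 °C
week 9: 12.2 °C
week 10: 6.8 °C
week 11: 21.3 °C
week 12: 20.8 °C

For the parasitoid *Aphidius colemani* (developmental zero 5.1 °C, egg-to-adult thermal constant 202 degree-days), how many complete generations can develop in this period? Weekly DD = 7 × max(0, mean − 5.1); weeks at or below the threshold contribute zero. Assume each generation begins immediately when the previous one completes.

2 generations

Weekly DD (7 × max(0, T̄ − 5.1)): 0.0, 11.2, 55.3, 32.9, 60.2, 0.0, 34.3, 97.3, 49.7, 11.9, 113.4, 109.9.
Season total = 576.1 DD.
Complete generations = ⌊576.1 / 202⌋ = 2.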